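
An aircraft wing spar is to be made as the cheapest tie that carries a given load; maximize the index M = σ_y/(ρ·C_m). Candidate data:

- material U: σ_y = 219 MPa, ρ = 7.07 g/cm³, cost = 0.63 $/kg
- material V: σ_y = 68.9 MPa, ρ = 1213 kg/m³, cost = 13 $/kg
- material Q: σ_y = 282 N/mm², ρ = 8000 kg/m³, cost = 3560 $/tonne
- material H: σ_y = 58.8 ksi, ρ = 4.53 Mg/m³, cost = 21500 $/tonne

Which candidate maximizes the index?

Putting every candidate on a common basis:
  material U: σ_y = 219.0 MPa, ρ = 7070 kg/m³, cost = 0.6300 $/kg
  material V: σ_y = 68.90 MPa, ρ = 1213 kg/m³, cost = 13.00 $/kg
  material Q: σ_y = 282.0 MPa, ρ = 8000 kg/m³, cost = 3.560 $/kg
  material H: σ_y = 405.4 MPa, ρ = 4530 kg/m³, cost = 21.50 $/kg
  material U: M = 49.2 kN·m per $
  material Q: M = 9.90 kN·m per $
  material V: M = 4.37 kN·m per $
  material H: M = 4.16 kN·m per $
Material U has the largest M.

material U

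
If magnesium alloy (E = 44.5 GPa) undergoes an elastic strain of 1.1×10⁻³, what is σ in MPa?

σ = E·ε = 44500 MPa × 1.1×10⁻³ = 49.0 MPa.

49.0 MPa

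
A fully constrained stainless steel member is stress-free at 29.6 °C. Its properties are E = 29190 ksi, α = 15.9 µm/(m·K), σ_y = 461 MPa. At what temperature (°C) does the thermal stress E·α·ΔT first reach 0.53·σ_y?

106 °C

E = 29190 ksi = 201.3 GPa.
E·α·ΔT = 244.3 MPa ⇒ ΔT = 244.3 / (201.3×10³ × 15.9×10⁻⁶) = 76.35 K.
T = 29.6 + 76.35 = 106.0 °C.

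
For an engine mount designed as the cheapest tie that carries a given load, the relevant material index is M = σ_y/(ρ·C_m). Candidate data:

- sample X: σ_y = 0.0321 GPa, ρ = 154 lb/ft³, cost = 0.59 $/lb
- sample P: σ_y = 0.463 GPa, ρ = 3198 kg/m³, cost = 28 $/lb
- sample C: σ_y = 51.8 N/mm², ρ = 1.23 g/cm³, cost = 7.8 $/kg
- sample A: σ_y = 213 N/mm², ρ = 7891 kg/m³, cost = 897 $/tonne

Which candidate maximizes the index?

sample A

Convert each candidate to consistent units, then evaluate M:
  sample X: σ_y = 32.10 MPa, ρ = 2467 kg/m³, cost = 1.301 $/kg
  sample P: σ_y = 463.0 MPa, ρ = 3198 kg/m³, cost = 61.73 $/kg
  sample C: σ_y = 51.80 MPa, ρ = 1230 kg/m³, cost = 7.800 $/kg
  sample A: σ_y = 213.0 MPa, ρ = 7891 kg/m³, cost = 0.8970 $/kg
  sample A: M = 30.1 kN·m per $
  sample X: M = 10.0 kN·m per $
  sample C: M = 5.40 kN·m per $
  sample P: M = 2.35 kN·m per $
Sample A has the largest M.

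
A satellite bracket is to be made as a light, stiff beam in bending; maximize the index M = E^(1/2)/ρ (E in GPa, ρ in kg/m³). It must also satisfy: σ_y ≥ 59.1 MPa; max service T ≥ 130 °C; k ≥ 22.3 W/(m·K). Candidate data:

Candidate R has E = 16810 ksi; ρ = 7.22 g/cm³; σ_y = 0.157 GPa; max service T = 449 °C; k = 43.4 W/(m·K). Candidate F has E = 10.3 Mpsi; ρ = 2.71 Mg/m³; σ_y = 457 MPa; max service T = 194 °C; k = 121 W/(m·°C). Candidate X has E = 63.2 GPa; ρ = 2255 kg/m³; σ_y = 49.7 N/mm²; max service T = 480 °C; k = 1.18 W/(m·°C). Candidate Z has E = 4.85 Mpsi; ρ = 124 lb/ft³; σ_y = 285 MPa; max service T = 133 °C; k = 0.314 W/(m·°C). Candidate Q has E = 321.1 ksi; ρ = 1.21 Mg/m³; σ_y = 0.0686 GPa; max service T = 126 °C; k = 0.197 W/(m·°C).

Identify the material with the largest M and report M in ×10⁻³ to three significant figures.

Screen on constraints: σ_y ≥ 59.1 MPa; max service T ≥ 130 °C; k ≥ 22.3 W/(m·K). Survivors: candidate R, candidate F.
Putting every candidate on a common basis:
  candidate R: E = 115.9 GPa, ρ = 7220 kg/m³
  candidate F: E = 71.02 GPa, ρ = 2710 kg/m³
  candidate F: M = 3.11×10⁻³
  candidate R: M = 1.49×10⁻³
The maximum is for candidate F.

candidate F, M = 3.11×10⁻³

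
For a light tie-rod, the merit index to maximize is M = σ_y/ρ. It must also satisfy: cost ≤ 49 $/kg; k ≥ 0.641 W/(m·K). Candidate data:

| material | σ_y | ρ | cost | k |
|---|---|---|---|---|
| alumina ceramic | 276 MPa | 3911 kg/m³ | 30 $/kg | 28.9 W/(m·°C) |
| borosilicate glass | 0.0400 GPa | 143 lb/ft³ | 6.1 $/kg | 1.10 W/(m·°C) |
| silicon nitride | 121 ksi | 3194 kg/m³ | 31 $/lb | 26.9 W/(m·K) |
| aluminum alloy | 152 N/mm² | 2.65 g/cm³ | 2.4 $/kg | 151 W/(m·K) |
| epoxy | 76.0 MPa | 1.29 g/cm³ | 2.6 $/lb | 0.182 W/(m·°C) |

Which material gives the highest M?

Screen on constraints: cost ≤ 49 $/kg; k ≥ 0.641 W/(m·K). Survivors: alumina ceramic, borosilicate glass, aluminum alloy.
Putting every candidate on a common basis:
  alumina ceramic: σ_y = 276.0 MPa, ρ = 3911 kg/m³
  borosilicate glass: σ_y = 40.00 MPa, ρ = 2291 kg/m³
  aluminum alloy: σ_y = 152.0 MPa, ρ = 2650 kg/m³
  alumina ceramic: M = 70.6 kN·m/kg
  aluminum alloy: M = 57.4 kN·m/kg
  borosilicate glass: M = 17.5 kN·m/kg
The maximum is for alumina ceramic.

alumina ceramic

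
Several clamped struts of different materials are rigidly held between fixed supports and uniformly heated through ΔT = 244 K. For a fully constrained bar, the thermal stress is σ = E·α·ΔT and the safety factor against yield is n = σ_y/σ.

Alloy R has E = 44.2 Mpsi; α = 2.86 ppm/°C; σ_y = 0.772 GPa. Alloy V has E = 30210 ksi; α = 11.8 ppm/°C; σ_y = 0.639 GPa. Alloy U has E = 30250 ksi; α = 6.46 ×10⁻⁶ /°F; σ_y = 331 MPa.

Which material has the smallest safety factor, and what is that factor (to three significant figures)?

alloy U, n = 0.559

In consistent units (E in GPa, α in ×10⁻⁶/K, σ_y in MPa):
  alloy R: E = 304.7, α = 2.86, σ_y = 772.0 → σ = 213 MPa, n = 3.63
  alloy V: E = 208.3, α = 11.8, σ_y = 639.0 → σ = 600 MPa, n = 1.07
  alloy U: E = 208.6, α = 11.6, σ_y = 331.0 → σ = 592 MPa, n = 0.559
Alloy U has the lowest safety factor, n = 0.559.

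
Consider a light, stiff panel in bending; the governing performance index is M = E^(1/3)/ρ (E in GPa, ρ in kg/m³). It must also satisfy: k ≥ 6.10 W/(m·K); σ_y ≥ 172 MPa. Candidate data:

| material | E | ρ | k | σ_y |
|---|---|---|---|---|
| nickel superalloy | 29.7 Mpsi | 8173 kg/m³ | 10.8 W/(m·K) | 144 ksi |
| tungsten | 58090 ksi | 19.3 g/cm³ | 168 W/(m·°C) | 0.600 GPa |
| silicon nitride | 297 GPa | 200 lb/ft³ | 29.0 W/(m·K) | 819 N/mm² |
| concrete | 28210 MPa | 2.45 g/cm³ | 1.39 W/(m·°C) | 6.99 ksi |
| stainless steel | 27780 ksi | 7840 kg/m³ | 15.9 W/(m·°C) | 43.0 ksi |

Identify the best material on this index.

silicon nitride

Screen on constraints: k ≥ 6.10 W/(m·K); σ_y ≥ 172 MPa. Survivors: nickel superalloy, tungsten, silicon nitride, stainless steel.
In SI units:
  nickel superalloy: E = 204.8 GPa, ρ = 8173 kg/m³
  tungsten: E = 400.5 GPa, ρ = 19300 kg/m³
  silicon nitride: E = 297.0 GPa, ρ = 3204 kg/m³
  stainless steel: E = 191.5 GPa, ρ = 7840 kg/m³
  silicon nitride: M = 2.08×10⁻³
  stainless steel: M = 0.735×10⁻³
  nickel superalloy: M = 0.721×10⁻³
  tungsten: M = 0.382×10⁻³
Highest index: silicon nitride.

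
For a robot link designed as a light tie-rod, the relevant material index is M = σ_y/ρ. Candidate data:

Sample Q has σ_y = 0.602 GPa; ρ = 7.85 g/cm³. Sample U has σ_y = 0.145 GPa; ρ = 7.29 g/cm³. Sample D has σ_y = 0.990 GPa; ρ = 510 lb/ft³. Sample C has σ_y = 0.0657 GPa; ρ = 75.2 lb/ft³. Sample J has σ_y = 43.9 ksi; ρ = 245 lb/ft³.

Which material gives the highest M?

sample D

Convert each candidate to consistent units, then evaluate M:
  sample Q: σ_y = 602.0 MPa, ρ = 7850 kg/m³
  sample U: σ_y = 145.0 MPa, ρ = 7290 kg/m³
  sample D: σ_y = 990.0 MPa, ρ = 8169 kg/m³
  sample C: σ_y = 65.70 MPa, ρ = 1205 kg/m³
  sample J: σ_y = 302.7 MPa, ρ = 3925 kg/m³
  sample D: M = 121 kN·m/kg
  sample J: M = 77.1 kN·m/kg
  sample Q: M = 76.7 kN·m/kg
  sample C: M = 54.5 kN·m/kg
  sample U: M = 19.9 kN·m/kg
The maximum is for sample D.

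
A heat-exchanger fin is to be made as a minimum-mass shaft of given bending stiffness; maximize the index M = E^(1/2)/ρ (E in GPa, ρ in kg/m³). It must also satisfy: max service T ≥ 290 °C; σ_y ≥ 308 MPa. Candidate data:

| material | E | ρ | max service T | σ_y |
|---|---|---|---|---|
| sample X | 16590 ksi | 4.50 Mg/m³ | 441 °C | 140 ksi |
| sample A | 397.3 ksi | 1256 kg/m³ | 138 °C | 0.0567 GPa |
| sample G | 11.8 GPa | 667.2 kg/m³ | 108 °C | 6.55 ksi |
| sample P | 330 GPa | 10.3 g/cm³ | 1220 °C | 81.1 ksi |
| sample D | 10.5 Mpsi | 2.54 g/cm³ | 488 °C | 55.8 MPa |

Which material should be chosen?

sample X

Screen on constraints: max service T ≥ 290 °C; σ_y ≥ 308 MPa. Survivors: sample X, sample P.
Normalizing units and computing the index:
  sample X: E = 114.4 GPa, ρ = 4500 kg/m³
  sample P: E = 330.0 GPa, ρ = 10300 kg/m³
  sample X: M = 2.38×10⁻³
  sample P: M = 1.76×10⁻³
The maximum is for sample X.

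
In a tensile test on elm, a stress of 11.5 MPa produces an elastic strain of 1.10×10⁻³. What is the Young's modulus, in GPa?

E = σ/ε = 11.5 MPa / 1.10×10⁻³ = 10450 MPa = 10.5 GPa.

10.5 GPa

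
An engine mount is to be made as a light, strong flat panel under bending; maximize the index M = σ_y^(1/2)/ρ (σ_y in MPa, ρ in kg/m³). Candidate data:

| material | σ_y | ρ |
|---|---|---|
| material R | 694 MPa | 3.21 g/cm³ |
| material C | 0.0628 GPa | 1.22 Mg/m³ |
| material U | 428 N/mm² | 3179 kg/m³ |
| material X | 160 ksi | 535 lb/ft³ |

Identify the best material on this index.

material R

After converting to SI:
  material R: σ_y = 694.0 MPa, ρ = 3210 kg/m³
  material C: σ_y = 62.80 MPa, ρ = 1220 kg/m³
  material U: σ_y = 428.0 MPa, ρ = 3179 kg/m³
  material X: σ_y = 1103 MPa, ρ = 8570 kg/m³
  material R: M = 8.21×10⁻³
  material U: M = 6.51×10⁻³
  material C: M = 6.50×10⁻³
  material X: M = 3.88×10⁻³
Material R has the largest M.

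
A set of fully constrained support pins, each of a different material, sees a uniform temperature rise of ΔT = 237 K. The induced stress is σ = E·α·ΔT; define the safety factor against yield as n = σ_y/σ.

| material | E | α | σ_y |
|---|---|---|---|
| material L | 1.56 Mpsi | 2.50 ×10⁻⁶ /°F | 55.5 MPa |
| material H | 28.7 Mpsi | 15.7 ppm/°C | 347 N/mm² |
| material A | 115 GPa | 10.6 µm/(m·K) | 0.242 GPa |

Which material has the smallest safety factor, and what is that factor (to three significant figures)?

material H, n = 0.471

Per material, after unit conversion:
  material L: E = 10.76, α = 4.50, σ_y = 55.50 → σ = 11.5 MPa, n = 4.84
  material H: E = 197.9, α = 15.7, σ_y = 347.0 → σ = 736 MPa, n = 0.471
  material A: E = 115.0, α = 10.6, σ_y = 242.0 → σ = 289 MPa, n = 0.838
Material H has the lowest safety factor, n = 0.471.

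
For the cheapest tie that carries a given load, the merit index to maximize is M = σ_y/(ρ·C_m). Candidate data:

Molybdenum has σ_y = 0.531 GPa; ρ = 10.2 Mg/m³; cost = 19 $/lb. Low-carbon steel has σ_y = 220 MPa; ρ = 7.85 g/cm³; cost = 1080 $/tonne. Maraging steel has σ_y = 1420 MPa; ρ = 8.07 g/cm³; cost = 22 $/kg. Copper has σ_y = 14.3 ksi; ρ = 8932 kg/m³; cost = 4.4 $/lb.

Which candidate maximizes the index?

low-carbon steel

Putting every candidate on a common basis:
  molybdenum: σ_y = 531.0 MPa, ρ = 10200 kg/m³, cost = 41.89 $/kg
  low-carbon steel: σ_y = 220.0 MPa, ρ = 7850 kg/m³, cost = 1.080 $/kg
  maraging steel: σ_y = 1420 MPa, ρ = 8070 kg/m³, cost = 22.00 $/kg
  copper: σ_y = 98.60 MPa, ρ = 8932 kg/m³, cost = 9.700 $/kg
  low-carbon steel: M = 25.9 kN·m per $
  maraging steel: M = 8.00 kN·m per $
  molybdenum: M = 1.24 kN·m per $
  copper: M = 1.14 kN·m per $
The maximum is for low-carbon steel.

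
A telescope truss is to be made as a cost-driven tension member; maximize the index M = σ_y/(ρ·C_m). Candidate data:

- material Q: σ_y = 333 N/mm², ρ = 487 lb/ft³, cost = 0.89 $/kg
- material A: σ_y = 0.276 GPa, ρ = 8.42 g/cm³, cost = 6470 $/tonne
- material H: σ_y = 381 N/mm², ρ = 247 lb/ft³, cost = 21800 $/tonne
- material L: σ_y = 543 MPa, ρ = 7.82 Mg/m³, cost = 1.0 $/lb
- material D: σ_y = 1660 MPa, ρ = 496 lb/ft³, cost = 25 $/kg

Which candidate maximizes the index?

material Q

After converting to SI:
  material Q: σ_y = 333.0 MPa, ρ = 7801 kg/m³, cost = 0.8900 $/kg
  material A: σ_y = 276.0 MPa, ρ = 8420 kg/m³, cost = 6.470 $/kg
  material H: σ_y = 381.0 MPa, ρ = 3957 kg/m³, cost = 21.80 $/kg
  material L: σ_y = 543.0 MPa, ρ = 7820 kg/m³, cost = 2.205 $/kg
  material D: σ_y = 1660 MPa, ρ = 7945 kg/m³, cost = 25.00 $/kg
  material Q: M = 48.0 kN·m per $
  material L: M = 31.5 kN·m per $
  material D: M = 8.36 kN·m per $
  material A: M = 5.07 kN·m per $
  material H: M = 4.42 kN·m per $
Material Q ranks first.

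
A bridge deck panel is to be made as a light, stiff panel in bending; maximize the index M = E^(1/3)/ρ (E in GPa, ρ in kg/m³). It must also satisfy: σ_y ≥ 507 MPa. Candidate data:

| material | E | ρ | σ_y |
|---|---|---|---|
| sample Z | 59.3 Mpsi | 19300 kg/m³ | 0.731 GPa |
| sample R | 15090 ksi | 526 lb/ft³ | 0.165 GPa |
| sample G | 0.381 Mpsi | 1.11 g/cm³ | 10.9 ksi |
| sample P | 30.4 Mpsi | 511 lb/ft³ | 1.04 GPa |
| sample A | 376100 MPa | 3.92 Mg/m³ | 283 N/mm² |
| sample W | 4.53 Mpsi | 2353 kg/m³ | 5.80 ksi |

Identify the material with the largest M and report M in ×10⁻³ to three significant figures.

sample P, M = 0.726×10⁻³

Screen on constraints: σ_y ≥ 507 MPa. Survivors: sample Z, sample P.
After converting to SI:
  sample Z: E = 408.9 GPa, ρ = 19300 kg/m³
  sample P: E = 209.6 GPa, ρ = 8185 kg/m³
  sample P: M = 0.726×10⁻³
  sample Z: M = 0.385×10⁻³
Sample P has the largest M.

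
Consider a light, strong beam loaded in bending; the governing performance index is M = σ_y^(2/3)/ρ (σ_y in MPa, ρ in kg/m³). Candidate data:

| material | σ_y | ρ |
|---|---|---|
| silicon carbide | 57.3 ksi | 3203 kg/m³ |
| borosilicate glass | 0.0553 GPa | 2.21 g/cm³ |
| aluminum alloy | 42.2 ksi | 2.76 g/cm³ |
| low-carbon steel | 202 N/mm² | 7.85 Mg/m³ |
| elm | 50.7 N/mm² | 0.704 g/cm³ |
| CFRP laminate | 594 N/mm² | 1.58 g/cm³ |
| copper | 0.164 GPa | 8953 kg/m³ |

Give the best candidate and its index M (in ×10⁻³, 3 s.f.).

Normalizing units and computing the index:
  silicon carbide: σ_y = 395.1 MPa, ρ = 3203 kg/m³
  borosilicate glass: σ_y = 55.30 MPa, ρ = 2210 kg/m³
  aluminum alloy: σ_y = 291.0 MPa, ρ = 2760 kg/m³
  low-carbon steel: σ_y = 202.0 MPa, ρ = 7850 kg/m³
  elm: σ_y = 50.70 MPa, ρ = 704.0 kg/m³
  CFRP laminate: σ_y = 594.0 MPa, ρ = 1580 kg/m³
  copper: σ_y = 164.0 MPa, ρ = 8953 kg/m³
  CFRP laminate: M = 44.7×10⁻³
  elm: M = 19.5×10⁻³
  silicon carbide: M = 16.8×10⁻³
  aluminum alloy: M = 15.9×10⁻³
  borosilicate glass: M = 6.57×10⁻³
  low-carbon steel: M = 4.39×10⁻³
  copper: M = 3.35×10⁻³
The maximum is for CFRP laminate.

CFRP laminate, M = 44.7×10⁻³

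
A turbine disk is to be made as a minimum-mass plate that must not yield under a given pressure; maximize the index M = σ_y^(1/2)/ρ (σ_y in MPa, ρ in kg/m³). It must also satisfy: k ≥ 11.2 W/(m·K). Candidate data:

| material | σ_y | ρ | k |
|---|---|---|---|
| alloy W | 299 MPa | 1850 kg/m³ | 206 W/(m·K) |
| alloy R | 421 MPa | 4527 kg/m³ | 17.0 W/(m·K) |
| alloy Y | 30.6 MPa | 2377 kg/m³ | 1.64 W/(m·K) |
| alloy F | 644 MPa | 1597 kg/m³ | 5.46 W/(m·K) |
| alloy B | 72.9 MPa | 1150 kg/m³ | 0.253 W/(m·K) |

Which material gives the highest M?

Screen on constraints: k ≥ 11.2 W/(m·K). Survivors: alloy W, alloy R.
Computing M directly (units already consistent):
  alloy W: M = 9.35×10⁻³
  alloy R: M = 4.53×10⁻³
The maximum is for alloy W.

alloy W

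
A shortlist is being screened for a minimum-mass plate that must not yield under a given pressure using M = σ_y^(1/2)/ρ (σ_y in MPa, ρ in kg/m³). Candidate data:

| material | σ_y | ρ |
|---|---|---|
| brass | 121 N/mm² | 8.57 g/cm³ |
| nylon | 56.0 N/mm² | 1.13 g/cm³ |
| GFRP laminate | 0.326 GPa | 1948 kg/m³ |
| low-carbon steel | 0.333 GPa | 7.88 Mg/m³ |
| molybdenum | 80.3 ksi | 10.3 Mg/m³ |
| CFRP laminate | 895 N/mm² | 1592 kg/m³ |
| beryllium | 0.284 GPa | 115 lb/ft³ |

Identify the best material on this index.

After converting to SI:
  brass: σ_y = 121.0 MPa, ρ = 8570 kg/m³
  nylon: σ_y = 56.00 MPa, ρ = 1130 kg/m³
  GFRP laminate: σ_y = 326.0 MPa, ρ = 1948 kg/m³
  low-carbon steel: σ_y = 333.0 MPa, ρ = 7880 kg/m³
  molybdenum: σ_y = 553.6 MPa, ρ = 10300 kg/m³
  CFRP laminate: σ_y = 895.0 MPa, ρ = 1592 kg/m³
  beryllium: σ_y = 284.0 MPa, ρ = 1842 kg/m³
  CFRP laminate: M = 18.8×10⁻³
  GFRP laminate: M = 9.27×10⁻³
  beryllium: M = 9.15×10⁻³
  nylon: M = 6.62×10⁻³
  low-carbon steel: M = 2.32×10⁻³
  molybdenum: M = 2.28×10⁻³
  brass: M = 1.28×10⁻³
Highest index: CFRP laminate.

CFRP laminate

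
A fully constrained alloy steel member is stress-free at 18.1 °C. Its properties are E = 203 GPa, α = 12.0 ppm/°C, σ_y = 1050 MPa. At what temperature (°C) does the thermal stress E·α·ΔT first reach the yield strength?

449 °C

E·α·ΔT = 1050 MPa ⇒ ΔT = 1050 / (203.0×10³ × 12.0×10⁻⁶) = 431.0 K.
T = 18.1 + 431.0 = 449.1 °C.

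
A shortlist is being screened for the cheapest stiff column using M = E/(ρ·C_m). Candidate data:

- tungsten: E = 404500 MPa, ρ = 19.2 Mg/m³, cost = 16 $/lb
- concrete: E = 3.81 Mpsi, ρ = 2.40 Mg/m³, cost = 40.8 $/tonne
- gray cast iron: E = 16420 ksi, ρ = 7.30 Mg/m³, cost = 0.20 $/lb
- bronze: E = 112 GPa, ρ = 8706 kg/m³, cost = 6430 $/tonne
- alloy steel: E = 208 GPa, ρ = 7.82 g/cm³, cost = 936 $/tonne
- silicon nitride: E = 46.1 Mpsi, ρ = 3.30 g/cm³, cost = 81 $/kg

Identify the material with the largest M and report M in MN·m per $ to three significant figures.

concrete, M = 268 MN·m per $

In SI units:
  tungsten: E = 404.5 GPa, ρ = 19200 kg/m³, cost = 35.27 $/kg
  concrete: E = 26.27 GPa, ρ = 2400 kg/m³, cost = 0.04080 $/kg
  gray cast iron: E = 113.2 GPa, ρ = 7300 kg/m³, cost = 0.4409 $/kg
  bronze: E = 112.0 GPa, ρ = 8706 kg/m³, cost = 6.430 $/kg
  alloy steel: E = 208.0 GPa, ρ = 7820 kg/m³, cost = 0.9360 $/kg
  silicon nitride: E = 317.8 GPa, ρ = 3300 kg/m³, cost = 81.00 $/kg
  concrete: M = 268 MN·m per $
  gray cast iron: M = 35.2 MN·m per $
  alloy steel: M = 28.4 MN·m per $
  bronze: M = 2.00 MN·m per $
  silicon nitride: M = 1.19 MN·m per $
  tungsten: M = 0.597 MN·m per $
The maximum is for concrete.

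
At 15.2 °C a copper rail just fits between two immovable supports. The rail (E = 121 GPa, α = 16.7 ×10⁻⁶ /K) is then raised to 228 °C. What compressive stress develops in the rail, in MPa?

ΔT = 212.8 K. Constrained thermal stress σ = E·α·ΔT = 121.0×10³ MPa × 16.7×10⁻⁶ × 212.8 = 430 MPa (compressive).

430 MPa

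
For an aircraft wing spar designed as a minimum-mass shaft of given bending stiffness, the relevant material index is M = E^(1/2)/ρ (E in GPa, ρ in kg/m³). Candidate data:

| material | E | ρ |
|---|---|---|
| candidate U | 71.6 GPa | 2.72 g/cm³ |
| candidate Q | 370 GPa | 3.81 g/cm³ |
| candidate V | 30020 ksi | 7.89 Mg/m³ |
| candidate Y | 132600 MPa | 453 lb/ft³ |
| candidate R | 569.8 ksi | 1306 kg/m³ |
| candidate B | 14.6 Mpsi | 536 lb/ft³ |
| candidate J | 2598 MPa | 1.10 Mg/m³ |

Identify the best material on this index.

Normalizing units and computing the index:
  candidate U: E = 71.60 GPa, ρ = 2720 kg/m³
  candidate Q: E = 370.0 GPa, ρ = 3810 kg/m³
  candidate V: E = 207.0 GPa, ρ = 7890 kg/m³
  candidate Y: E = 132.6 GPa, ρ = 7256 kg/m³
  candidate R: E = 3.929 GPa, ρ = 1306 kg/m³
  candidate B: E = 100.7 GPa, ρ = 8586 kg/m³
  candidate J: E = 2.598 GPa, ρ = 1100 kg/m³
  candidate Q: M = 5.05×10⁻³
  candidate U: M = 3.11×10⁻³
  candidate V: M = 1.82×10⁻³
  candidate Y: M = 1.59×10⁻³
  candidate R: M = 1.52×10⁻³
  candidate J: M = 1.47×10⁻³
  candidate B: M = 1.17×10⁻³
The maximum is for candidate Q.

candidate Q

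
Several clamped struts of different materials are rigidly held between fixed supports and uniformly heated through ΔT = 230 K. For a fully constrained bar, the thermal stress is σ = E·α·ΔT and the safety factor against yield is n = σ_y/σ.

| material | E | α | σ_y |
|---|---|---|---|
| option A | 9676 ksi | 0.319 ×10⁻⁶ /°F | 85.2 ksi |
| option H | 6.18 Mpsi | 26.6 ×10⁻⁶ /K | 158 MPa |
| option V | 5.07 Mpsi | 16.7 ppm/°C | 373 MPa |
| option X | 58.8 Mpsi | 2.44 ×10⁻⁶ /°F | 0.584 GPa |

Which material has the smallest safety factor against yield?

Converting E to GPa, α to ×10⁻⁶/K, σ_y to MPa, then σ and n for each:
  option A: E = 66.71, α = 0.574, σ_y = 587.4 → σ = 8.81 MPa, n = 66.7
  option H: E = 42.61, α = 26.6, σ_y = 158.0 → σ = 261 MPa, n = 0.606
  option V: E = 34.96, α = 16.7, σ_y = 373.0 → σ = 134 MPa, n = 2.78
  option X: E = 405.4, α = 4.39, σ_y = 584.0 → σ = 410 MPa, n = 1.43
The minimum is option H at n = 0.606.

option H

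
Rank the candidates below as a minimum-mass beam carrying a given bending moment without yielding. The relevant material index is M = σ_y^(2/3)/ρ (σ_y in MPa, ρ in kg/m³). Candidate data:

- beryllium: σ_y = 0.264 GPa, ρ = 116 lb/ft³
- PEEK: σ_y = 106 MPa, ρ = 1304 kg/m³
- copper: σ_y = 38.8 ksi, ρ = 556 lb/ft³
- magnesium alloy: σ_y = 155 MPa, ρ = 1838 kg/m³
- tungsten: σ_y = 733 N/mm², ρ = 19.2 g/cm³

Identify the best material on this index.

beryllium

Normalizing units and computing the index:
  beryllium: σ_y = 264.0 MPa, ρ = 1858 kg/m³
  PEEK: σ_y = 106.0 MPa, ρ = 1304 kg/m³
  copper: σ_y = 267.5 MPa, ρ = 8906 kg/m³
  magnesium alloy: σ_y = 155.0 MPa, ρ = 1838 kg/m³
  tungsten: σ_y = 733.0 MPa, ρ = 19200 kg/m³
  beryllium: M = 22.1×10⁻³
  PEEK: M = 17.2×10⁻³
  magnesium alloy: M = 15.7×10⁻³
  copper: M = 4.66×10⁻³
  tungsten: M = 4.23×10⁻³
Beryllium ranks first.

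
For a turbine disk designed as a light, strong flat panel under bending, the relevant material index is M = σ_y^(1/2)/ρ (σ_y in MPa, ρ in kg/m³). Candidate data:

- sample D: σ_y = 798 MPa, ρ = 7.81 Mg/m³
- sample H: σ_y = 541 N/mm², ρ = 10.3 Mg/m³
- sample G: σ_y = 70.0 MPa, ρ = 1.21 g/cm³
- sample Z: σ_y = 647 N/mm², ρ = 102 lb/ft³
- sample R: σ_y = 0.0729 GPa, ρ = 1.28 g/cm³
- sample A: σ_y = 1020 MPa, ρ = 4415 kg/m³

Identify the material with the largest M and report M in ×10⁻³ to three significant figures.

Putting every candidate on a common basis:
  sample D: σ_y = 798.0 MPa, ρ = 7810 kg/m³
  sample H: σ_y = 541.0 MPa, ρ = 10300 kg/m³
  sample G: σ_y = 70.00 MPa, ρ = 1210 kg/m³
  sample Z: σ_y = 647.0 MPa, ρ = 1634 kg/m³
  sample R: σ_y = 72.90 MPa, ρ = 1280 kg/m³
  sample A: σ_y = 1020 MPa, ρ = 4415 kg/m³
  sample Z: M = 15.6×10⁻³
  sample A: M = 7.23×10⁻³
  sample G: M = 6.91×10⁻³
  sample R: M = 6.67×10⁻³
  sample D: M = 3.62×10⁻³
  sample H: M = 2.26×10⁻³
Highest index: sample Z.

sample Z, M = 15.6×10⁻³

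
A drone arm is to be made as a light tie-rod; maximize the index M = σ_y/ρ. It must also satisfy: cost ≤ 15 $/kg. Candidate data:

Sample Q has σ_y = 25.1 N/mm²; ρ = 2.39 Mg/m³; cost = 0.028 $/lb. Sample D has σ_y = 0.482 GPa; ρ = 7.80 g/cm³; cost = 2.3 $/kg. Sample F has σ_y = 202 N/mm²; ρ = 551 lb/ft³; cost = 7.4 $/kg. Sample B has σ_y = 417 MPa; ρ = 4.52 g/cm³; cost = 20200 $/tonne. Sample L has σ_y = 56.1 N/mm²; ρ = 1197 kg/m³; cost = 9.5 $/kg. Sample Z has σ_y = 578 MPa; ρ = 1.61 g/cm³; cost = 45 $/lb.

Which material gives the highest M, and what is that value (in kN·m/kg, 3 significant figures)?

sample D, M = 61.8 kN·m/kg

Screen on constraints: cost ≤ 15 $/kg. Survivors: sample Q, sample D, sample F, sample L.
In SI units:
  sample Q: σ_y = 25.10 MPa, ρ = 2390 kg/m³
  sample D: σ_y = 482.0 MPa, ρ = 7800 kg/m³
  sample F: σ_y = 202.0 MPa, ρ = 8826 kg/m³
  sample L: σ_y = 56.10 MPa, ρ = 1197 kg/m³
  sample D: M = 61.8 kN·m/kg
  sample L: M = 46.9 kN·m/kg
  sample F: M = 22.9 kN·m/kg
  sample Q: M = 10.5 kN·m/kg
Highest index: sample D.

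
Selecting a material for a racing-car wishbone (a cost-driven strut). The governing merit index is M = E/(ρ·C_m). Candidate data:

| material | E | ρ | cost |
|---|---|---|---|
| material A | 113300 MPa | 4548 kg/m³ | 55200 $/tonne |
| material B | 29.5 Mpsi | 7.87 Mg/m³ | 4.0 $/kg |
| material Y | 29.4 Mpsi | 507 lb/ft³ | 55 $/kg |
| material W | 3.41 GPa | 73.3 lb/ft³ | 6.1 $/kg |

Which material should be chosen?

After converting to SI:
  material A: E = 113.3 GPa, ρ = 4548 kg/m³, cost = 55.20 $/kg
  material B: E = 203.4 GPa, ρ = 7870 kg/m³, cost = 4.000 $/kg
  material Y: E = 202.7 GPa, ρ = 8121 kg/m³, cost = 55.00 $/kg
  material W: E = 3.410 GPa, ρ = 1174 kg/m³, cost = 6.100 $/kg
  material B: M = 6.46 MN·m per $
  material W: M = 0.476 MN·m per $
  material Y: M = 0.454 MN·m per $
  material A: M = 0.451 MN·m per $
Material B ranks first.

material B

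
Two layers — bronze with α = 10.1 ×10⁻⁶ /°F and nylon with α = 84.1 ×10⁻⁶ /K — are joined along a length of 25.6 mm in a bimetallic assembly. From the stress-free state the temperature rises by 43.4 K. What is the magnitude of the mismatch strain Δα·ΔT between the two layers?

2.86×10⁻³

bronze: α = 10.1×10⁻⁶/°F × 9/5 = 18.2×10⁻⁶/K.
Δα = |18.2 − 84.1|×10⁻⁶/K = 65.9×10⁻⁶/K.
Mismatch strain = Δα·ΔT = 65.9×10⁻⁶ × 43.4 = 2.86×10⁻³.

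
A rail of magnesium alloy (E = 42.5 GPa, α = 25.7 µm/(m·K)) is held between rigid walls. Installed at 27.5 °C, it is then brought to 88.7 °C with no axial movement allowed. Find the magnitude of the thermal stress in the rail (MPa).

ΔT = 61.20 K. Constrained thermal stress σ = E·α·ΔT = 42.50×10³ MPa × 25.7×10⁻⁶ × 61.20 = 66.8 MPa (compressive).

66.8 MPa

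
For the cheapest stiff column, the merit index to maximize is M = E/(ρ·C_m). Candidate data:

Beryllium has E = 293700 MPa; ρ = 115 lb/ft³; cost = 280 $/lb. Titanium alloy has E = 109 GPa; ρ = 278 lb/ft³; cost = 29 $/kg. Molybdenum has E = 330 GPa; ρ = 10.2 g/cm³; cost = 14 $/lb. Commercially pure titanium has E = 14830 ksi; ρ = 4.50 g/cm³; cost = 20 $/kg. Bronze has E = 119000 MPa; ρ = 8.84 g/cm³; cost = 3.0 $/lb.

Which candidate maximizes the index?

bronze

After converting to SI:
  beryllium: E = 293.7 GPa, ρ = 1842 kg/m³, cost = 617.3 $/kg
  titanium alloy: E = 109.0 GPa, ρ = 4453 kg/m³, cost = 29.00 $/kg
  molybdenum: E = 330.0 GPa, ρ = 10200 kg/m³, cost = 30.86 $/kg
  commercially pure titanium: E = 102.2 GPa, ρ = 4500 kg/m³, cost = 20.00 $/kg
  bronze: E = 119.0 GPa, ρ = 8840 kg/m³, cost = 6.614 $/kg
  bronze: M = 2.04 MN·m per $
  commercially pure titanium: M = 1.14 MN·m per $
  molybdenum: M = 1.05 MN·m per $
  titanium alloy: M = 0.844 MN·m per $
  beryllium: M = 0.258 MN·m per $
Bronze ranks first.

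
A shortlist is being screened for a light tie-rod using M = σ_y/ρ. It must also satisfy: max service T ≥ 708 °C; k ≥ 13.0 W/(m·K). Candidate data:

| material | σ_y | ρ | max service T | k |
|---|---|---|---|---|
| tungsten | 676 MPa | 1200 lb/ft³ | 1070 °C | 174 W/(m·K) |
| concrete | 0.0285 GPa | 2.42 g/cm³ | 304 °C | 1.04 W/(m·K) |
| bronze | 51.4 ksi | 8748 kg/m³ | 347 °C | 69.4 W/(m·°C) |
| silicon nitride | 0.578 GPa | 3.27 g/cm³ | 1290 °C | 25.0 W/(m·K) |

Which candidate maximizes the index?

silicon nitride

Screen on constraints: max service T ≥ 708 °C; k ≥ 13.0 W/(m·K). Survivors: tungsten, silicon nitride.
After converting to SI:
  tungsten: σ_y = 676.0 MPa, ρ = 19220 kg/m³
  silicon nitride: σ_y = 578.0 MPa, ρ = 3270 kg/m³
  silicon nitride: M = 177 kN·m/kg
  tungsten: M = 35.2 kN·m/kg
Highest index: silicon nitride.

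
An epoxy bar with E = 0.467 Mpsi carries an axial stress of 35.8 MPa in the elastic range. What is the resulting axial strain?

E = 0.467 Mpsi = 3.220 GPa = 3220 MPa.
ε = σ/E = 35.8 / 3220 = 0.0111.

0.0111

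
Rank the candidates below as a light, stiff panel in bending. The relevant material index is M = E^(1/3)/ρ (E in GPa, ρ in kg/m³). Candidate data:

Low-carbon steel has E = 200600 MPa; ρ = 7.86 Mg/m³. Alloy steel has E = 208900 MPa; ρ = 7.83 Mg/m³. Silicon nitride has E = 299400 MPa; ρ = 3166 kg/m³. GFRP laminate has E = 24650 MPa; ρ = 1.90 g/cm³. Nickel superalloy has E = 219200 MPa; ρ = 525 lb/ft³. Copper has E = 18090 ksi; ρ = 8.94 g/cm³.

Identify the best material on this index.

Normalizing units and computing the index:
  low-carbon steel: E = 200.6 GPa, ρ = 7860 kg/m³
  alloy steel: E = 208.9 GPa, ρ = 7830 kg/m³
  silicon nitride: E = 299.4 GPa, ρ = 3166 kg/m³
  GFRP laminate: E = 24.65 GPa, ρ = 1900 kg/m³
  nickel superalloy: E = 219.2 GPa, ρ = 8410 kg/m³
  copper: E = 124.7 GPa, ρ = 8940 kg/m³
  silicon nitride: M = 2.11×10⁻³
  GFRP laminate: M = 1.53×10⁻³
  alloy steel: M = 0.758×10⁻³
  low-carbon steel: M = 0.745×10⁻³
  nickel superalloy: M = 0.717×10⁻³
  copper: M = 0.559×10⁻³
Highest index: silicon nitride.

silicon nitride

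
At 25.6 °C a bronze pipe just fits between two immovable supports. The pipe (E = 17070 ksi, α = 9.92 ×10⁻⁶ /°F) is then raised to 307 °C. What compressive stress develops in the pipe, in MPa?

E = 17070 ksi = 117.7 GPa.
α = 9.92×10⁻⁶/°F × 9/5 = 17.9×10⁻⁶/K.
ΔT = 281.4 K. Constrained thermal stress σ = E·α·ΔT = 117.7×10³ MPa × 17.9×10⁻⁶ × 281.4 = 591 MPa (compressive).

591 MPa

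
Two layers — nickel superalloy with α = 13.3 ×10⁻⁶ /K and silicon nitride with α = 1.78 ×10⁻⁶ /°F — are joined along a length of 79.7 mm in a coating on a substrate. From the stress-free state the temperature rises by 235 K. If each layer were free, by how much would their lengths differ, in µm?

189 µm

silicon nitride: α = 1.78×10⁻⁶/°F × 9/5 = 3.20×10⁻⁶/K.
Δα = |13.3 − 3.20|×10⁻⁶/K = 10.1×10⁻⁶/K.
ΔL_mismatch = Δα·L·ΔT = 10.1×10⁻⁶ × 79.7 mm × 235.0 K = 189 µm.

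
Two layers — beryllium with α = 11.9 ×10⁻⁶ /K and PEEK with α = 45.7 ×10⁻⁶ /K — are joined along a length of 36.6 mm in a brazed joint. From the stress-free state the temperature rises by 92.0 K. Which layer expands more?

PEEK

α(beryllium) = 11.9×10⁻⁶/K vs α(PEEK) = 45.7×10⁻⁶/K.
Higher α expands more for the same ΔT: PEEK.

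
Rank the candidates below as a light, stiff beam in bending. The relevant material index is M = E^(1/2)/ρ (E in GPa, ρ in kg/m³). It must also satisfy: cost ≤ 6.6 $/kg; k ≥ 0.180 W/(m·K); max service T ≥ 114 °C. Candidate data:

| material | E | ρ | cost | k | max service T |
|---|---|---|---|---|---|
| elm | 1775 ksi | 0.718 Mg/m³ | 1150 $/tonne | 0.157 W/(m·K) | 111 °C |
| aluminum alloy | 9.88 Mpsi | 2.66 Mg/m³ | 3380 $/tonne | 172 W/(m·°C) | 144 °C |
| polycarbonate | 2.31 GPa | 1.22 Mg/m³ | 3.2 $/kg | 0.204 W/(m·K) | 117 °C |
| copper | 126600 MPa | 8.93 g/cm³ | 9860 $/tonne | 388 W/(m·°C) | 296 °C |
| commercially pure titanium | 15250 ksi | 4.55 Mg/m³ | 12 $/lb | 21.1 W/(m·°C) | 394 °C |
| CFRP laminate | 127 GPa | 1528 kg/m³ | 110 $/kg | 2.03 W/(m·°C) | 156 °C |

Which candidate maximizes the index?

aluminum alloy

Screen on constraints: cost ≤ 6.6 $/kg; k ≥ 0.180 W/(m·K); max service T ≥ 114 °C. Survivors: aluminum alloy, polycarbonate.
Convert each candidate to consistent units, then evaluate M:
  aluminum alloy: E = 68.12 GPa, ρ = 2660 kg/m³
  polycarbonate: E = 2.310 GPa, ρ = 1220 kg/m³
  aluminum alloy: M = 3.10×10⁻³
  polycarbonate: M = 1.25×10⁻³
The maximum is for aluminum alloy.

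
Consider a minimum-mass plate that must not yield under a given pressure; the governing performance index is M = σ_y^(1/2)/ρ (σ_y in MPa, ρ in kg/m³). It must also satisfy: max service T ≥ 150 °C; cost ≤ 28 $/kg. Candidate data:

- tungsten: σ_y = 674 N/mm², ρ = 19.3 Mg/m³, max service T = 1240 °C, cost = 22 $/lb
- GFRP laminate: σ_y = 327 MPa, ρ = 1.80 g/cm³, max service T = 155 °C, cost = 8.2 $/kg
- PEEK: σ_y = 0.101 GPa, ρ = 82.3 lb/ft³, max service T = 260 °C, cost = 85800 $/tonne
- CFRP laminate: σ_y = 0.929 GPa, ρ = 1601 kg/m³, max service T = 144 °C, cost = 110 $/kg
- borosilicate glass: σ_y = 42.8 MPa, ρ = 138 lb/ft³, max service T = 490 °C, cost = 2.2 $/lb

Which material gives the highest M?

Screen on constraints: max service T ≥ 150 °C; cost ≤ 28 $/kg. Survivors: GFRP laminate, borosilicate glass.
In SI units:
  GFRP laminate: σ_y = 327.0 MPa, ρ = 1800 kg/m³
  borosilicate glass: σ_y = 42.80 MPa, ρ = 2211 kg/m³
  GFRP laminate: M = 10.0×10⁻³
  borosilicate glass: M = 2.96×10⁻³
The maximum is for GFRP laminate.

GFRP laminate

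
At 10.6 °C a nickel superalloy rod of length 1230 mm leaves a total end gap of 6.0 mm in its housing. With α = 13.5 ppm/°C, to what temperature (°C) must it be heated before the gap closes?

372 °C

α·L₀·ΔT = 6.0 mm ⇒ ΔT = 6.0 / (13.5×10⁻⁶ × 1230.0) = 361.3 K.
T = 10.6 + 361.3 = 371.9 °C.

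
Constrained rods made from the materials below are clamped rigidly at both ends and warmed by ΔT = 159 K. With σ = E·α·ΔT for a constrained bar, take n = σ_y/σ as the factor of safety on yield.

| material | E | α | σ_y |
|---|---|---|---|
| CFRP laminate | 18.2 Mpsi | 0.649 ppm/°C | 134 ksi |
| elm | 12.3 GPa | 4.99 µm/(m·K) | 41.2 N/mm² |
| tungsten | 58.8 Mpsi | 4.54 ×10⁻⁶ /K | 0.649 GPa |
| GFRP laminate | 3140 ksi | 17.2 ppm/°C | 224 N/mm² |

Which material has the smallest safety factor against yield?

With everything in SI (GPa, ×10⁻⁶/K, MPa):
  CFRP laminate: E = 125.5, α = 0.649, σ_y = 923.9 → σ = 12.9 MPa, n = 71.3
  elm: E = 12.30, α = 4.99, σ_y = 41.20 → σ = 9.76 MPa, n = 4.22
  tungsten: E = 405.4, α = 4.54, σ_y = 649.0 → σ = 293 MPa, n = 2.22
  GFRP laminate: E = 21.65, α = 17.2, σ_y = 224.0 → σ = 59.2 MPa, n = 3.78
Smallest n: tungsten with n = 2.22.

tungsten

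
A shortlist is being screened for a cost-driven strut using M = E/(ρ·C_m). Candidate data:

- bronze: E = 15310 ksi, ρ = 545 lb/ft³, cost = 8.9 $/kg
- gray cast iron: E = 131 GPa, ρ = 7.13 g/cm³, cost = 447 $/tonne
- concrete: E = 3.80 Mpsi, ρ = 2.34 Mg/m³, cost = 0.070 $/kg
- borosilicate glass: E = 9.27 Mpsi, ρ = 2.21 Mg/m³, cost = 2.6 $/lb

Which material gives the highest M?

After converting to SI:
  bronze: E = 105.6 GPa, ρ = 8730 kg/m³, cost = 8.900 $/kg
  gray cast iron: E = 131.0 GPa, ρ = 7130 kg/m³, cost = 0.4470 $/kg
  concrete: E = 26.20 GPa, ρ = 2340 kg/m³, cost = 0.07000 $/kg
  borosilicate glass: E = 63.91 GPa, ρ = 2210 kg/m³, cost = 5.732 $/kg
  concrete: M = 160 MN·m per $
  gray cast iron: M = 41.1 MN·m per $
  borosilicate glass: M = 5.05 MN·m per $
  bronze: M = 1.36 MN·m per $
Highest index: concrete.

concrete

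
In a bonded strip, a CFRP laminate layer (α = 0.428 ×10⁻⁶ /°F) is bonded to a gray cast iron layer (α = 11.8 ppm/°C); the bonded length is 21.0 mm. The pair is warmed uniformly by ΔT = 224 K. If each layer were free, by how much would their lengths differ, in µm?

CFRP laminate: α = 0.428×10⁻⁶/°F × 9/5 = 0.770×10⁻⁶/K.
Δα = |0.770 − 11.8|×10⁻⁶/K = 11.0×10⁻⁶/K.
ΔL_mismatch = Δα·L·ΔT = 11.0×10⁻⁶ × 21.0 mm × 224.0 K = 51.9 µm.

51.9 µm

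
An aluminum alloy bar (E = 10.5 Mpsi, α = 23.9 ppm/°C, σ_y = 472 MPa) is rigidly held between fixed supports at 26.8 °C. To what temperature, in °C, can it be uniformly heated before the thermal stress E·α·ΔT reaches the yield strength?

E = 10.5 Mpsi = 72.39 GPa.
E·α·ΔT = 472.0 MPa ⇒ ΔT = 472.0 / (72.39×10³ × 23.9×10⁻⁶) = 272.8 K.
T = 26.8 + 272.8 = 299.6 °C.

300 °C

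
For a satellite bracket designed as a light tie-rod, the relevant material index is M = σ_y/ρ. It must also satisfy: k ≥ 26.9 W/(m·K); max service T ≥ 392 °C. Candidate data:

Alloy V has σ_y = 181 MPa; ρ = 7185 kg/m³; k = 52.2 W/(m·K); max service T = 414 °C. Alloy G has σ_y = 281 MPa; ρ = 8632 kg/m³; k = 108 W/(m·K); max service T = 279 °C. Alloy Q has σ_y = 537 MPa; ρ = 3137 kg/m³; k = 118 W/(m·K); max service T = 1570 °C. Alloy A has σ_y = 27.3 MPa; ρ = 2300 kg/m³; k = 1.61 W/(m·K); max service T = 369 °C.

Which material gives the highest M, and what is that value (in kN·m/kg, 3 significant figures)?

alloy Q, M = 171 kN·m/kg

Screen on constraints: k ≥ 26.9 W/(m·K); max service T ≥ 392 °C. Survivors: alloy V, alloy Q.
Evaluate M for each candidate:
  alloy Q: M = 171 kN·m/kg
  alloy V: M = 25.2 kN·m/kg
The maximum is for alloy Q.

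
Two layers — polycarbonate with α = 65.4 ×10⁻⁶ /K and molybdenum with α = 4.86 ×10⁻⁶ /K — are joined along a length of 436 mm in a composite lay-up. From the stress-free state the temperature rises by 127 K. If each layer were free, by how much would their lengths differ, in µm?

3350 µm

Δα = |65.4 − 4.86|×10⁻⁶/K = 60.5×10⁻⁶/K.
ΔL_mismatch = Δα·L·ΔT = 60.5×10⁻⁶ × 436.0 mm × 127.0 K = 3350 µm.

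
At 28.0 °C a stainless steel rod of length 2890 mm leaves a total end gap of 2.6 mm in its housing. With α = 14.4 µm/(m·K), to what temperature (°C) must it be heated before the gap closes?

90.5 °C

α·L₀·ΔT = 2.6 mm ⇒ ΔT = 2.6 / (14.4×10⁻⁶ × 2890.0) = 62.48 K.
T = 28.0 + 62.48 = 90.48 °C.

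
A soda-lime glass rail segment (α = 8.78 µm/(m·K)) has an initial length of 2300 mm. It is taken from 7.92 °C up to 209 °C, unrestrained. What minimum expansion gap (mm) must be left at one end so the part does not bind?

ΔT = 209 − 7.92 = 201.1 K.
ΔL = α·L₀·ΔT = 8.78×10⁻⁶ × 2300 mm × 201.1 K = 4.06 mm.

4.06 mm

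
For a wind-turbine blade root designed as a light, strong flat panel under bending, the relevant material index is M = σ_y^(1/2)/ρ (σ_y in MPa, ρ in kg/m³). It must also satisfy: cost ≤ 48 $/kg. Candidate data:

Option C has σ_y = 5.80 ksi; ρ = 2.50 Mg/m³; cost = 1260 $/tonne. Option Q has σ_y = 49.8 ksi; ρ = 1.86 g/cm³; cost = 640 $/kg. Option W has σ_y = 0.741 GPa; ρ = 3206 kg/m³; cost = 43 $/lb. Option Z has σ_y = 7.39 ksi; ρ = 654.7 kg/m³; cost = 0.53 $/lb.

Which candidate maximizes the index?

Screen on constraints: cost ≤ 48 $/kg. Survivors: option C, option Z.
Convert each candidate to consistent units, then evaluate M:
  option C: σ_y = 39.99 MPa, ρ = 2500 kg/m³
  option Z: σ_y = 50.95 MPa, ρ = 654.7 kg/m³
  option Z: M = 10.9×10⁻³
  option C: M = 2.53×10⁻³
Option Z ranks first.

option Z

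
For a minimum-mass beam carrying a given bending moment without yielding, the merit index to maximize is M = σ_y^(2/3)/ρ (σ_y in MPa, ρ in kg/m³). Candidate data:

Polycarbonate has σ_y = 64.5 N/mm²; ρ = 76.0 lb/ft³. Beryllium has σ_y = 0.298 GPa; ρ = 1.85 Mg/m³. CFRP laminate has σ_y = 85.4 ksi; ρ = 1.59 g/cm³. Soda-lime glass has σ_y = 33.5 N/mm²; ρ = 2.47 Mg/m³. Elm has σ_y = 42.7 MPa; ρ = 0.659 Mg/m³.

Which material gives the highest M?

CFRP laminate

After converting to SI:
  polycarbonate: σ_y = 64.50 MPa, ρ = 1217 kg/m³
  beryllium: σ_y = 298.0 MPa, ρ = 1850 kg/m³
  CFRP laminate: σ_y = 588.8 MPa, ρ = 1590 kg/m³
  soda-lime glass: σ_y = 33.50 MPa, ρ = 2470 kg/m³
  elm: σ_y = 42.70 MPa, ρ = 659.0 kg/m³
  CFRP laminate: M = 44.2×10⁻³
  beryllium: M = 24.1×10⁻³
  elm: M = 18.5×10⁻³
  polycarbonate: M = 13.2×10⁻³
  soda-lime glass: M = 4.21×10⁻³
Highest index: CFRP laminate.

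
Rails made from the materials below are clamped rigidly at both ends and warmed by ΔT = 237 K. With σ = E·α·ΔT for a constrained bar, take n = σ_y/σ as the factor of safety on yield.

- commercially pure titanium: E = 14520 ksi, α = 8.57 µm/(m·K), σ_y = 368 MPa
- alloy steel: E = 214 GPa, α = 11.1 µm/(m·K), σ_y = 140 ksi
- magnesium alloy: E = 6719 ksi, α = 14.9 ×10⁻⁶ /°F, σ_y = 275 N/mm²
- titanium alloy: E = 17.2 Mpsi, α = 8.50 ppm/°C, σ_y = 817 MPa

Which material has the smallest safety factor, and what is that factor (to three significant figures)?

Converting E to GPa, α to ×10⁻⁶/K, σ_y to MPa, then σ and n for each:
  commercially pure titanium: E = 100.1, α = 8.57, σ_y = 368.0 → σ = 203 MPa, n = 1.81
  alloy steel: E = 214.0, α = 11.1, σ_y = 965.3 → σ = 563 MPa, n = 1.71
  magnesium alloy: E = 46.33, α = 26.8, σ_y = 275.0 → σ = 294 MPa, n = 0.934
  titanium alloy: E = 118.6, α = 8.50, σ_y = 817.0 → σ = 239 MPa, n = 3.42
Smallest n: magnesium alloy with n = 0.934.

magnesium alloy, n = 0.934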